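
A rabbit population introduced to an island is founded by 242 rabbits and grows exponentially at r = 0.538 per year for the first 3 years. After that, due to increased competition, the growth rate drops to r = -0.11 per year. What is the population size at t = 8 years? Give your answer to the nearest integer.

701 rabbits

Phase 1: N(3) = 242·e^(0.538×3) = 242·e^1.614 = 1215.53.
Phase 2 runs for 8 − 3 = 5 years at r = -0.11.
N(8) = 1215.53·e^(-0.11×5) = 1215.53·e^-0.55 = 701.301.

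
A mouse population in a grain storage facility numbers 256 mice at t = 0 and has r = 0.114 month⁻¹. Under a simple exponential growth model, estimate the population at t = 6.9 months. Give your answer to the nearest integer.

562 mice

N(t) = N₀·e^(rt) = 256 × e^(0.114×6.9) = 256 × e^0.7866.
e^0.7866 ≈ 2.1959, so N ≈ 256 × 2.1959 = 562.155.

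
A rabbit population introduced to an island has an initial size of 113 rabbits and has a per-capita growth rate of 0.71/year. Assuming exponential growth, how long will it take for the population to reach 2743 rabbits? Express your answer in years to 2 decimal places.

4.49 years

Set N₀·e^(rt) = 2743: e^(0.71·t) = 2743/113 = 24.274.
0.71·t = ln(24.274) = 3.1894, so t = 3.1894/0.71 = 4.4921.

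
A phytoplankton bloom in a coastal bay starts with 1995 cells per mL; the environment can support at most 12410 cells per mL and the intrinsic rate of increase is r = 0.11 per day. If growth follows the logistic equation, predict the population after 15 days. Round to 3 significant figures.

A = (K − N₀)/N₀ = (12410 − 1995)/1995 = 5.2206.
N(t) = K/(1 + A·e^(−rt)) = 12410/(1 + 5.2206×e^(−0.11×15)).
e^(−1.65) = 0.19205; denominator = 1 + 5.2206×0.19205 = 2.0026.
N = 12410/2.0026 = 6196.92.

6200 cells per mL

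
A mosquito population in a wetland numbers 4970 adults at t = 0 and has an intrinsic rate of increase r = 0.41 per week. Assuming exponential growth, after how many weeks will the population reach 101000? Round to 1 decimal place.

Set N₀·e^(rt) = 101000: e^(0.41·t) = 101000/4970 = 20.322.
0.41·t = ln(20.322) = 3.0117, so t = 3.0117/0.41 = 7.3456.

7.3 weeks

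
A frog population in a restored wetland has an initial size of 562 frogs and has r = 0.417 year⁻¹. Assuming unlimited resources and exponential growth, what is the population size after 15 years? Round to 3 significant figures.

N(t) = N₀·e^(rt) = 562 × e^(0.417×15) = 562 × e^6.255.
e^6.255 ≈ 520.61, so N ≈ 562 × 520.61 = 292582.

293000 frogs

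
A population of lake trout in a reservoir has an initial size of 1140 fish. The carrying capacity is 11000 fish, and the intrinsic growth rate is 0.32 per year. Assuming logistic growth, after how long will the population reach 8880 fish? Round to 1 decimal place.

11.2 years

A = (K − N₀)/N₀ = (11000 − 1140)/1140 = 8.6491.
Solve 11000/(1 + 8.6491·e^(−0.32t)) = 8880: 1 + 8.6491·e^(−0.32t) = 1.2387, so e^(−0.32t) = 0.0276027.
−0.32·t = ln(0.0276027) = -3.5898, so t = 3.5898/0.32 = 11.218.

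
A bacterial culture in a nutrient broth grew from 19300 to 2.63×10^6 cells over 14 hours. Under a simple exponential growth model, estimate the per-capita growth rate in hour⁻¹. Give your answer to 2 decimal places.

From N(t) = N₀·e^(rt): e^(r·14) = 2.63×10^6/19300 = 136.27.
r·14 = ln(136.27) = 4.9146, so r = 4.9146/14 = 0.35105.

0.35 per hour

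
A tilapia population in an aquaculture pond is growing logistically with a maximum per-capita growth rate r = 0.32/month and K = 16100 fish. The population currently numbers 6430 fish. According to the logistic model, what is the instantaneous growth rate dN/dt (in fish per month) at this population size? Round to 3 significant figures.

dN/dt = rN(1 − N/K) = 0.32 × 6430 × (1 − 6430/16100).
1 − 6430/16100 = 0.60062; dN/dt = 0.32 × 6430 × 0.60062 = 1235.8.

1240 fish per month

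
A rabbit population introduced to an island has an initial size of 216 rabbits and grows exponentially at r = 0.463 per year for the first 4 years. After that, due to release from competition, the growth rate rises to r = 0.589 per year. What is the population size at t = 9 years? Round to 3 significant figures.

Phase 1: N(4) = 216·e^(0.463×4) = 216·e^1.852 = 1376.47.
Phase 2 runs for 9 − 4 = 5 years at r = 0.589.
N(9) = 1376.47·e^(0.589×5) = 1376.47·e^2.945 = 26167.6.

26200 rabbits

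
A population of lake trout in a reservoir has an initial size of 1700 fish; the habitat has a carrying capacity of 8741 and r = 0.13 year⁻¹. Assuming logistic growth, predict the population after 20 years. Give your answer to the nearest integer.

6685 fish

A = (K − N₀)/N₀ = (8741 − 1700)/1700 = 4.1418.
N(t) = K/(1 + A·e^(−rt)) = 8741/(1 + 4.1418×e^(−0.13×20)).
e^(−2.6) = 0.074274; denominator = 1 + 4.1418×0.074274 = 1.3076.
N = 8741/1.3076 = 6684.64.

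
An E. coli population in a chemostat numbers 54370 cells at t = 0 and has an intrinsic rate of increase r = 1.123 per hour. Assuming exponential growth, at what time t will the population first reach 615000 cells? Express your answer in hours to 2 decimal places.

Set N₀·e^(rt) = 615000: e^(1.123·t) = 615000/54370 = 11.311.
1.123·t = ln(11.311) = 2.4258, so t = 2.4258/1.123 = 2.1601.

2.16 hours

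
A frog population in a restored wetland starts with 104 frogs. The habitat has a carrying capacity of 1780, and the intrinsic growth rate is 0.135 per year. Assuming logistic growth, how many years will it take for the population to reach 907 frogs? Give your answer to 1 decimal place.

20.9 years

A = (K − N₀)/N₀ = (1780 − 104)/104 = 16.115.
Solve 1780/(1 + 16.115·e^(−0.135t)) = 907: 1 + 16.115·e^(−0.135t) = 1.9625, so e^(−0.135t) = 0.0597264.
−0.135·t = ln(0.0597264) = -2.818, so t = 2.818/0.135 = 20.874.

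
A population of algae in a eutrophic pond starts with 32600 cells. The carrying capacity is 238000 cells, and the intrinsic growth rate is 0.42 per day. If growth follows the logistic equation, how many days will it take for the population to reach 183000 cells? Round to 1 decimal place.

A = (K − N₀)/N₀ = (238000 − 32600)/32600 = 6.3006.
Solve 238000/(1 + 6.3006·e^(−0.42t)) = 183000: 1 + 6.3006·e^(−0.42t) = 1.3005, so e^(−0.42t) = 0.0477011.
−0.42·t = ln(0.0477011) = -3.0428, so t = 3.0428/0.42 = 7.2448.

7.2 days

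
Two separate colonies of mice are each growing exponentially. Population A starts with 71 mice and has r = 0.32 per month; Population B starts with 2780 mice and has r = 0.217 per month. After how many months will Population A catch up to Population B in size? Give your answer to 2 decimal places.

Set 71·e^(0.32t) = 2780·e^(0.217t).
e^((0.32 − 0.217)t) = 2780/71 → e^(0.103·t) = 39.155.
0.103·t = ln(39.155) = 3.6675, so t = 3.6675/0.103 = 35.607.

35.61 months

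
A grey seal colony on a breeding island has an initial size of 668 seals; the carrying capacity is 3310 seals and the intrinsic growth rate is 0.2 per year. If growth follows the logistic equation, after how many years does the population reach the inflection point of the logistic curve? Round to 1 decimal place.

6.9 years

Logistic growth is fastest at N = K/2 = 1655.
A = (K − N₀)/N₀ = 3.9551. Set K/(1 + A·e^(−rt)) = K/2 → A·e^(−rt) = 1.
e^(−0.2t) = 1/3.9551 = 0.252839, so t = ln(3.9551)/0.2 = 1.375/0.2 = 6.875.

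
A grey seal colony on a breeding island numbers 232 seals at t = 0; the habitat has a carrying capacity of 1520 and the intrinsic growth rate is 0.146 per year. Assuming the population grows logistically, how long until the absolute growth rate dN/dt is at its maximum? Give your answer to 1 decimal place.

11.7 years

Logistic growth is fastest at N = K/2 = 760.
A = (K − N₀)/N₀ = 5.5517. Set K/(1 + A·e^(−rt)) = K/2 → A·e^(−rt) = 1.
e^(−0.146t) = 1/5.5517 = 0.180124, so t = ln(5.5517)/0.146 = 1.7141/0.146 = 11.74.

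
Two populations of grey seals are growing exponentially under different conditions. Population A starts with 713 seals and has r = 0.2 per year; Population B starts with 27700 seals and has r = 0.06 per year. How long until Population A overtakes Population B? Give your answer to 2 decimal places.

Set 713·e^(0.2t) = 27700·e^(0.06t).
e^((0.2 − 0.06)t) = 27700/713 → e^(0.14·t) = 38.85.
0.14·t = ln(38.85) = 3.6597, so t = 3.6597/0.14 = 26.141.

26.14 years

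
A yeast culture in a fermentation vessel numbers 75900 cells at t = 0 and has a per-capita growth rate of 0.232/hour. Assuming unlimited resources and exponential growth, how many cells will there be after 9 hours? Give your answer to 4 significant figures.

N(t) = N₀·e^(rt) = 75900 × e^(0.232×9) = 75900 × e^2.088.
e^2.088 ≈ 8.0688, so N ≈ 75900 × 8.0688 = 612419.

612400 cells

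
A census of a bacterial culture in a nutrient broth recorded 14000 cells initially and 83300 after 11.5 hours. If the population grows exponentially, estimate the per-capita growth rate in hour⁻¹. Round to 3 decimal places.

0.155 per hour

From N(t) = N₀·e^(rt): e^(r·11.5) = 83300/14000 = 5.95.
r·11.5 = ln(5.95) = 1.7834, so r = 1.7834/11.5 = 0.15508.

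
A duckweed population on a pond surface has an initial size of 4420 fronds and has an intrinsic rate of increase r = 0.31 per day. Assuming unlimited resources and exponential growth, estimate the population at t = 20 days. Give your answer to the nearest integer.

2177951 fronds

N(t) = N₀·e^(rt) = 4420 × e^(0.31×20) = 4420 × e^6.2.
e^6.2 ≈ 492.75, so N ≈ 4420 × 492.75 = 2.177951×10^6.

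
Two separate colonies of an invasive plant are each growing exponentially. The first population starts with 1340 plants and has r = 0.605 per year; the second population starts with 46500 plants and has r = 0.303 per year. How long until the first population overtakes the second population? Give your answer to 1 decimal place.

11.7 years

Set 1340·e^(0.605t) = 46500·e^(0.303t).
e^((0.605 − 0.303)t) = 46500/1340 → e^(0.302·t) = 34.701.
0.302·t = ln(34.701) = 3.5468, so t = 3.5468/0.302 = 11.744.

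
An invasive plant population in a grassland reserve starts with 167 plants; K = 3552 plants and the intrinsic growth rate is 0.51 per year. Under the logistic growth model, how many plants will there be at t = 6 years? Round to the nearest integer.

A = (K − N₀)/N₀ = (3552 − 167)/167 = 20.269.
N(t) = K/(1 + A·e^(−rt)) = 3552/(1 + 20.269×e^(−0.51×6)).
e^(−3.06) = 0.046888; denominator = 1 + 20.269×0.046888 = 1.9504.
N = 3552/1.9504 = 1821.18.

1821 plants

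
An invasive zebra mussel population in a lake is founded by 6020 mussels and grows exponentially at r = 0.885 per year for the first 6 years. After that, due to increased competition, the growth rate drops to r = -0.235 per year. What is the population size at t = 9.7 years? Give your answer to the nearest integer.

Phase 1: N(6) = 6020·e^(0.885×6) = 6020·e^5.31 = 1.218148×10^6.
Phase 2 runs for 9.7 − 6 = 3.7 years at r = -0.235.
N(9.7) = 1.218148×10^6·e^(-0.235×3.7) = 1.218148×10^6·e^-0.8695 = 510600.

510600 mussels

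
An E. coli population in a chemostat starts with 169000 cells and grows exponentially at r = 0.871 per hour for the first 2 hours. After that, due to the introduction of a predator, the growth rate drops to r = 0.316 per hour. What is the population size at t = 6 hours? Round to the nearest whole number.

3414884 cells

Phase 1: N(2) = 169000·e^(0.871×2) = 169000·e^1.742 = 964779.
Phase 2 runs for 6 − 2 = 4 hours at r = 0.316.
N(6) = 964779·e^(0.316×4) = 964779·e^1.264 = 3.414884×10^6.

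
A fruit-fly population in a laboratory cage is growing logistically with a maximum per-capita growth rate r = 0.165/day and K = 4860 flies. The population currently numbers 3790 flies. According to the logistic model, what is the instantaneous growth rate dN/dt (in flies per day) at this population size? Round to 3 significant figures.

dN/dt = rN(1 − N/K) = 0.165 × 3790 × (1 − 3790/4860).
1 − 3790/4860 = 0.22016; dN/dt = 0.165 × 3790 × 0.22016 = 137.68.

138 flies per day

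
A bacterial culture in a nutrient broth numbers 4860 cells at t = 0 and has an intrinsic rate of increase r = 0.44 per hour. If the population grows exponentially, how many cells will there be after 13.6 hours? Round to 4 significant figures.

1930000 cells

N(t) = N₀·e^(rt) = 4860 × e^(0.44×13.6) = 4860 × e^5.984.
e^5.984 ≈ 397.03, so N ≈ 4860 × 397.03 = 1.929543×10^6.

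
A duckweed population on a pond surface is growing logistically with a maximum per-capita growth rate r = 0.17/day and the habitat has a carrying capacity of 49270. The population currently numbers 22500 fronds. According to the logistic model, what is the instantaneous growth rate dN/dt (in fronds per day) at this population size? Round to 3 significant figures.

dN/dt = rN(1 − N/K) = 0.17 × 22500 × (1 − 22500/49270).
1 − 22500/49270 = 0.54333; dN/dt = 0.17 × 22500 × 0.54333 = 2078.2.

2080 fronds per day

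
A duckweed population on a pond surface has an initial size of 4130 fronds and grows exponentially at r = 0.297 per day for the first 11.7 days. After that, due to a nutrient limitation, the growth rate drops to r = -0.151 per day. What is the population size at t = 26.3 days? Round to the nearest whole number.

14711 fronds

Phase 1: N(11.7) = 4130·e^(0.297×11.7) = 4130·e^3.475 = 133377.
Phase 2 runs for 26.3 − 11.7 = 14.6 days at r = -0.151.
N(26.3) = 133377·e^(-0.151×14.6) = 133377·e^-2.205 = 14710.7.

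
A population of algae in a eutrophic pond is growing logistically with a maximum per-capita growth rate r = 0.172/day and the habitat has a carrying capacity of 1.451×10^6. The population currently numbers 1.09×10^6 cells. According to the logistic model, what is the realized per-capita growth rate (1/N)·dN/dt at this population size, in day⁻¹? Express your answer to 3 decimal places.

0.043 per day

(1/N)·dN/dt = r(1 − N/K) = 0.172 × (1 − 1.09×10^6/1.451×10^6).
= 0.172 × 0.24879 = 0.042793.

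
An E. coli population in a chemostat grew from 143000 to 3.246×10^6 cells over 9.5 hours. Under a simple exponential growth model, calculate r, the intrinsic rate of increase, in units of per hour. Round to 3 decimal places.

0.329 per hour

From N(t) = N₀·e^(rt): e^(r·9.5) = 3.246×10^6/143000 = 22.699.
r·9.5 = ln(22.699) = 3.1223, so r = 3.1223/9.5 = 0.32867.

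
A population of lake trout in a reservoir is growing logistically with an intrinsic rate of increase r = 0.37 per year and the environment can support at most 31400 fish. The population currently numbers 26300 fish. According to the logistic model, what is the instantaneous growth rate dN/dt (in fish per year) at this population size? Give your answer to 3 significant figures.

dN/dt = rN(1 − N/K) = 0.37 × 26300 × (1 − 26300/31400).
1 − 26300/31400 = 0.16242; dN/dt = 0.37 × 26300 × 0.16242 = 1580.5.

1580 fish per year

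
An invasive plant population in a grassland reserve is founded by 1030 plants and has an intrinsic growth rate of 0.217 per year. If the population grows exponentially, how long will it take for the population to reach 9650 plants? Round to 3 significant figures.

10.3 years

Set N₀·e^(rt) = 9650: e^(0.217·t) = 9650/1030 = 9.3689.
0.217·t = ln(9.3689) = 2.2374, so t = 2.2374/0.217 = 10.311.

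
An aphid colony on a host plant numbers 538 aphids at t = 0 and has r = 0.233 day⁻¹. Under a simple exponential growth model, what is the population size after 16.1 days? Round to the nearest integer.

N(t) = N₀·e^(rt) = 538 × e^(0.233×16.1) = 538 × e^3.751.
e^3.751 ≈ 42.576, so N ≈ 538 × 42.576 = 22906.1.

22906 aphids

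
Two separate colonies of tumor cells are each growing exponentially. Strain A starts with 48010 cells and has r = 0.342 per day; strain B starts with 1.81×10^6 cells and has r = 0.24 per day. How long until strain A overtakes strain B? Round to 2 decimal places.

35.59 days

Set 48010·e^(0.342t) = 1.81×10^6·e^(0.24t).
e^((0.342 − 0.24)t) = 1.81×10^6/48010 → e^(0.102·t) = 37.7.
0.102·t = ln(37.7) = 3.6297, so t = 3.6297/0.102 = 35.585.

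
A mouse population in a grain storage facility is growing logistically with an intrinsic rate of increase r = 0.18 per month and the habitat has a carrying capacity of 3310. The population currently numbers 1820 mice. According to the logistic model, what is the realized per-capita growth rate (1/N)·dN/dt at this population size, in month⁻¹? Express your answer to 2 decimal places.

0.08 per month

(1/N)·dN/dt = r(1 − N/K) = 0.18 × (1 − 1820/3310).
= 0.18 × 0.45015 = 0.081027.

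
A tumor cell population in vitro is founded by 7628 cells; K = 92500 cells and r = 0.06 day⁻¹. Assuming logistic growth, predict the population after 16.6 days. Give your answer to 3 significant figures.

18100 cells

A = (K − N₀)/N₀ = (92500 − 7628)/7628 = 11.126.
N(t) = K/(1 + A·e^(−rt)) = 92500/(1 + 11.126×e^(−0.06×16.6)).
e^(−0.996) = 0.36935; denominator = 1 + 11.126×0.36935 = 5.1096.
N = 92500/5.1096 = 18103.3.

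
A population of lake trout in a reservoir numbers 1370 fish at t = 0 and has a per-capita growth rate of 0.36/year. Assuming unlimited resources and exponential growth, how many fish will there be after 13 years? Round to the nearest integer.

147645 fish

N(t) = N₀·e^(rt) = 1370 × e^(0.36×13) = 1370 × e^4.68.
e^4.68 ≈ 107.77, so N ≈ 1370 × 107.77 = 147645.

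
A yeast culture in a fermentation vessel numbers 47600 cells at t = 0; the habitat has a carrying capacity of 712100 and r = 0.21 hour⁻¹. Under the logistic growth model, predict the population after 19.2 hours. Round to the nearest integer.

A = (K − N₀)/N₀ = (712100 − 47600)/47600 = 13.96.
N(t) = K/(1 + A·e^(−rt)) = 712100/(1 + 13.96×e^(−0.21×19.2)).
e^(−4.032) = 0.017739; denominator = 1 + 13.96×0.017739 = 1.2476.
N = 712100/1.2476 = 570760.

570760 cells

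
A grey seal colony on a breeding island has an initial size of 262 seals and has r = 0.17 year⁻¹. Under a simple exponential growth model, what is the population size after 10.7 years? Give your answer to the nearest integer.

1615 seals

N(t) = N₀·e^(rt) = 262 × e^(0.17×10.7) = 262 × e^1.819.
e^1.819 ≈ 6.1657, so N ≈ 262 × 6.1657 = 1615.41.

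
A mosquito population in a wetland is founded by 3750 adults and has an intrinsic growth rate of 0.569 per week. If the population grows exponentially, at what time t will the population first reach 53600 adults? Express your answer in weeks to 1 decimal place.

Set N₀·e^(rt) = 53600: e^(0.569·t) = 53600/3750 = 14.293.
0.569·t = ln(14.293) = 2.6598, so t = 2.6598/0.569 = 4.6745.

4.7 weeks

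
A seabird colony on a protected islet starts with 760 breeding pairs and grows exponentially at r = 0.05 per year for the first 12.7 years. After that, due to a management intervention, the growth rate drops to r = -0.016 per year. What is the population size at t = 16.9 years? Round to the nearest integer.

Phase 1: N(12.7) = 760·e^(0.05×12.7) = 760·e^0.635 = 1434.14.
Phase 2 runs for 16.9 − 12.7 = 4.2 years at r = -0.016.
N(16.9) = 1434.14·e^(-0.016×4.2) = 1434.14·e^-0.0672 = 1340.93.

1341 breeding pairs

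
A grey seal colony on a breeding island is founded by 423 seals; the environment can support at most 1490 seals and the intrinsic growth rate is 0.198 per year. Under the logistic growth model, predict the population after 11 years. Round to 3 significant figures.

1160 seals

A = (K − N₀)/N₀ = (1490 − 423)/423 = 2.5225.
N(t) = K/(1 + A·e^(−rt)) = 1490/(1 + 2.5225×e^(−0.198×11)).
e^(−2.178) = 0.11327; denominator = 1 + 2.5225×0.11327 = 1.2857.
N = 1490/1.2857 = 1158.89.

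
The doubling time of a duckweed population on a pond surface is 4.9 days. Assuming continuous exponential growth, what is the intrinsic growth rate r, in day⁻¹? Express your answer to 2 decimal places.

0.14 per day

r = ln(2)/t_d = 0.6931/4.9 = 0.14146.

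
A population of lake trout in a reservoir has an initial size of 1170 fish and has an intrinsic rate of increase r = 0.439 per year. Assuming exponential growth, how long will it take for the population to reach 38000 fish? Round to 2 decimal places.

Set N₀·e^(rt) = 38000: e^(0.439·t) = 38000/1170 = 32.479.
0.439·t = ln(32.479) = 3.4806, so t = 3.4806/0.439 = 7.9284.

7.93 years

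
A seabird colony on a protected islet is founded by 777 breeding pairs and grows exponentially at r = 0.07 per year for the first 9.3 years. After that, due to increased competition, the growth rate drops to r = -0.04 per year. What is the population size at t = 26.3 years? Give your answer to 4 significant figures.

Phase 1: N(9.3) = 777·e^(0.07×9.3) = 777·e^0.651 = 1489.86.
Phase 2 runs for 26.3 − 9.3 = 17 years at r = -0.04.
N(26.3) = 1489.86·e^(-0.04×17) = 1489.86·e^-0.68 = 754.791.

754.8 breeding pairs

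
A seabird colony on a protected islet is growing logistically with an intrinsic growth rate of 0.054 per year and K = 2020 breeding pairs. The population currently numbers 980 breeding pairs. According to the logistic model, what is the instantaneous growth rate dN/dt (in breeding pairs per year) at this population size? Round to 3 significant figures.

27.2 breeding pairs per year

dN/dt = rN(1 − N/K) = 0.054 × 980 × (1 − 980/2020).
1 − 980/2020 = 0.51485; dN/dt = 0.054 × 980 × 0.51485 = 27.246.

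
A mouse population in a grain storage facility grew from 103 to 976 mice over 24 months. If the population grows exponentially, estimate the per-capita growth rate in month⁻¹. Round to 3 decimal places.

From N(t) = N₀·e^(rt): e^(r·24) = 976/103 = 9.4757.
r·24 = ln(9.4757) = 2.2487, so r = 2.2487/24 = 0.093697.

0.094 per month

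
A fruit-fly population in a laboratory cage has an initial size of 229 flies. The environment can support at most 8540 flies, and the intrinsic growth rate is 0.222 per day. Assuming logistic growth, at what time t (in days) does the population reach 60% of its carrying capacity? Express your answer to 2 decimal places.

A = (K − N₀)/N₀ = (8540 − 229)/229 = 36.293.
Solve 8540/(1 + 36.293·e^(−0.222t)) = 5124: 1 + 36.293·e^(−0.222t) = 1.6667, so e^(−0.222t) = 0.0183692.
−0.222·t = ln(0.0183692) = -3.9971, so t = 3.9971/0.222 = 18.005.

18.00 days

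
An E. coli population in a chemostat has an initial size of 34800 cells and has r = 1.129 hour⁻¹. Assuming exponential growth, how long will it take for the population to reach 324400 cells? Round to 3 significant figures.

Set N₀·e^(rt) = 324400: e^(1.129·t) = 324400/34800 = 9.3218.
1.129·t = ln(9.3218) = 2.2324, so t = 2.2324/1.129 = 1.9773.

1.98 hours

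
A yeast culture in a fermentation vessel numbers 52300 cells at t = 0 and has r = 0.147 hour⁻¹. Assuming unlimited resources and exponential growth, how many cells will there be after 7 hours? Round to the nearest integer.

N(t) = N₀·e^(rt) = 52300 × e^(0.147×7) = 52300 × e^1.029.
e^1.029 ≈ 2.7983, so N ≈ 52300 × 2.7983 = 146349.

146349 cells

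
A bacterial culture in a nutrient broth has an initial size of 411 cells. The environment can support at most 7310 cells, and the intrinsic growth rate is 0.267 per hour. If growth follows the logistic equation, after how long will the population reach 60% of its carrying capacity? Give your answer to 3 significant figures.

12.1 hours

A = (K − N₀)/N₀ = (7310 − 411)/411 = 16.786.
Solve 7310/(1 + 16.786·e^(−0.267t)) = 4386: 1 + 16.786·e^(−0.267t) = 1.6667, so e^(−0.267t) = 0.0397159.
−0.267·t = ln(0.0397159) = -3.226, so t = 3.226/0.267 = 12.082.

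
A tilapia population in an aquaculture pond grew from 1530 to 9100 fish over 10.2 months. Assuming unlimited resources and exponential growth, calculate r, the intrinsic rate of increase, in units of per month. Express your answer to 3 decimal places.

From N(t) = N₀·e^(rt): e^(r·10.2) = 9100/1530 = 5.9477.
r·10.2 = ln(5.9477) = 1.783, so r = 1.783/10.2 = 0.1748.

0.175 per month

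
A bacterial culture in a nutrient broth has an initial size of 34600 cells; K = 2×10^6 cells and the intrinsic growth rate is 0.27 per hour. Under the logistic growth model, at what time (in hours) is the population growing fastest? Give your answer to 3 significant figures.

Logistic growth is fastest at N = K/2 = 1×10^6.
A = (K − N₀)/N₀ = 56.803. Set K/(1 + A·e^(−rt)) = K/2 → A·e^(−rt) = 1.
e^(−0.27t) = 1/56.803 = 0.0176046, so t = ln(56.803)/0.27 = 4.0396/0.27 = 14.961.

15.0 hours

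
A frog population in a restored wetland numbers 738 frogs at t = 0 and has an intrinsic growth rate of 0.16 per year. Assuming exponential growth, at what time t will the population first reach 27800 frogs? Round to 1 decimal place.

22.7 years

Set N₀·e^(rt) = 27800: e^(0.16·t) = 27800/738 = 37.669.
0.16·t = ln(37.669) = 3.6288, so t = 3.6288/0.16 = 22.68.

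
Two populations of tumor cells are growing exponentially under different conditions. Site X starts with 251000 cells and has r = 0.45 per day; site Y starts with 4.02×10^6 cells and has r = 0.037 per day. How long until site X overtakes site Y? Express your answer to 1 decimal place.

6.7 days

Set 251000·e^(0.45t) = 4.02×10^6·e^(0.037t).
e^((0.45 − 0.037)t) = 4.02×10^6/251000 → e^(0.413·t) = 16.016.
0.413·t = ln(16.016) = 2.7736, so t = 2.7736/0.413 = 6.7157.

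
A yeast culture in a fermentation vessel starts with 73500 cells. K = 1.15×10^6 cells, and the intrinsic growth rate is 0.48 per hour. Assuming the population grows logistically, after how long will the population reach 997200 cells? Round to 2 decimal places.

9.50 hours

A = (K − N₀)/N₀ = (1.15×10^6 − 73500)/73500 = 14.646.
Solve 1.15×10^6/(1 + 14.646·e^(−0.48t)) = 997200: 1 + 14.646·e^(−0.48t) = 1.1532, so e^(−0.48t) = 0.010462.
−0.48·t = ln(0.010462) = -4.56, so t = 4.56/0.48 = 9.5.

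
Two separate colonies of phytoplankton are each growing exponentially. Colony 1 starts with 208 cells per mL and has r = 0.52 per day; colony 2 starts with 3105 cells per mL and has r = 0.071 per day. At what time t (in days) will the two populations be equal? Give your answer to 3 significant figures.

Set 208·e^(0.52t) = 3105·e^(0.071t).
e^((0.52 − 0.071)t) = 3105/208 → e^(0.449·t) = 14.928.
0.449·t = ln(14.928) = 2.7032, so t = 2.7032/0.449 = 6.0206.

6.02 days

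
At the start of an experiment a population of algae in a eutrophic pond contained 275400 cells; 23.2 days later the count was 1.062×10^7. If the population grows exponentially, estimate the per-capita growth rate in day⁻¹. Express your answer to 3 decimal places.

0.157 per day

From N(t) = N₀·e^(rt): e^(r·23.2) = 1.062×10^7/275400 = 38.562.
r·23.2 = ln(38.562) = 3.6523, so r = 3.6523/23.2 = 0.15743.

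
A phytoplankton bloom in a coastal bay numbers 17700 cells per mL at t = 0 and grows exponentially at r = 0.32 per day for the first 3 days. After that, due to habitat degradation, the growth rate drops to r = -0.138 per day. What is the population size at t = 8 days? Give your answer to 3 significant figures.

23200 cells per mL

Phase 1: N(3) = 17700·e^(0.32×3) = 17700·e^0.96 = 46227.
Phase 2 runs for 8 − 3 = 5 days at r = -0.138.
N(8) = 46227·e^(-0.138×5) = 46227·e^-0.69 = 23186.4.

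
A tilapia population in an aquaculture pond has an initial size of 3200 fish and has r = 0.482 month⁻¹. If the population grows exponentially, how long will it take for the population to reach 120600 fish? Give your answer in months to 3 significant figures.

Set N₀·e^(rt) = 120600: e^(0.482·t) = 120600/3200 = 37.688.
0.482·t = ln(37.688) = 3.6293, so t = 3.6293/0.482 = 7.5297.

7.53 months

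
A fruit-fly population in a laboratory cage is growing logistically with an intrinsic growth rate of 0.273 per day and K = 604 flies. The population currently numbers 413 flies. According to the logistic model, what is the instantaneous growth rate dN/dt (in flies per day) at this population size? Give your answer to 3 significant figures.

35.7 flies per day

dN/dt = rN(1 − N/K) = 0.273 × 413 × (1 − 413/604).
1 − 413/604 = 0.31623; dN/dt = 0.273 × 413 × 0.31623 = 35.654.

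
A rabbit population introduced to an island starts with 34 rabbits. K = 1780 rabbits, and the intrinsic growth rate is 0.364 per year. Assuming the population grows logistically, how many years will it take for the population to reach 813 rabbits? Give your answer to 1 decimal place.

A = (K − N₀)/N₀ = (1780 − 34)/34 = 51.353.
Solve 1780/(1 + 51.353·e^(−0.364t)) = 813: 1 + 51.353·e^(−0.364t) = 2.1894, so e^(−0.364t) = 0.0231617.
−0.364·t = ln(0.0231617) = -3.7653, so t = 3.7653/0.364 = 10.344.

10.3 years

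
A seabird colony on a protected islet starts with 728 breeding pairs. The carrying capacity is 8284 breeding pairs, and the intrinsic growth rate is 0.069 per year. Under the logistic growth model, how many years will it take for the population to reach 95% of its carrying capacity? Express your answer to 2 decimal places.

A = (K − N₀)/N₀ = (8284 − 728)/728 = 10.379.
Solve 8284/(1 + 10.379·e^(−0.069t)) = 7869.8: 1 + 10.379·e^(−0.069t) = 1.0526, so e^(−0.069t) = 0.00507091.
−0.069·t = ln(0.00507091) = -5.2842, so t = 5.2842/0.069 = 76.583.

76.58 years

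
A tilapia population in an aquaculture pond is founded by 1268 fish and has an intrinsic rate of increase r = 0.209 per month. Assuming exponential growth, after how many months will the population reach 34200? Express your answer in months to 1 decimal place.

15.8 months

Set N₀·e^(rt) = 34200: e^(0.209·t) = 34200/1268 = 26.972.
0.209·t = ln(26.972) = 3.2948, so t = 3.2948/0.209 = 15.765.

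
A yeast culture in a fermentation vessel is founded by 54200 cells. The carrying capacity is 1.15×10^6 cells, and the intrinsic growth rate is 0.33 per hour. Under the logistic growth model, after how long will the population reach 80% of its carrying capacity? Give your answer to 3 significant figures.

13.3 hours

A = (K − N₀)/N₀ = (1.15×10^6 − 54200)/54200 = 20.218.
Solve 1.15×10^6/(1 + 20.218·e^(−0.33t)) = 920000: 1 + 20.218·e^(−0.33t) = 1.25, so e^(−0.33t) = 0.0123654.
−0.33·t = ln(0.0123654) = -4.3929, so t = 4.3929/0.33 = 13.312.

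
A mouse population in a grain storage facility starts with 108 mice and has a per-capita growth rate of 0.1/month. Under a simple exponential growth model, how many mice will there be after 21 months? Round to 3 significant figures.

882 mice

N(t) = N₀·e^(rt) = 108 × e^(0.1×21) = 108 × e^2.1.
e^2.1 ≈ 8.1662, so N ≈ 108 × 8.1662 = 881.946.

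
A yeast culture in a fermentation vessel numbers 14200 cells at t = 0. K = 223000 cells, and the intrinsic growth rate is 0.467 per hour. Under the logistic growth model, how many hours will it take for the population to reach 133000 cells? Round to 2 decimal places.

6.59 hours

A = (K − N₀)/N₀ = (223000 − 14200)/14200 = 14.704.
Solve 223000/(1 + 14.704·e^(−0.467t)) = 133000: 1 + 14.704·e^(−0.467t) = 1.6767, so e^(−0.467t) = 0.0460202.
−0.467·t = ln(0.0460202) = -3.0787, so t = 3.0787/0.467 = 6.5925.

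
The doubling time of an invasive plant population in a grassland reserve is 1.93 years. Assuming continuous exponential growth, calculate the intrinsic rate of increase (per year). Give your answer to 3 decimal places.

0.359 per year

r = ln(2)/t_d = 0.6931/1.93 = 0.35914.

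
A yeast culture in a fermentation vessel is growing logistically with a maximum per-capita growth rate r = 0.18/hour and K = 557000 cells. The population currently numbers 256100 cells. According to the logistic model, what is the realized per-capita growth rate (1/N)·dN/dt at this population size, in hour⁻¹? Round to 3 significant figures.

(1/N)·dN/dt = r(1 − N/K) = 0.18 × (1 − 256100/557000).
= 0.18 × 0.54022 = 0.097239.

0.0972 per hour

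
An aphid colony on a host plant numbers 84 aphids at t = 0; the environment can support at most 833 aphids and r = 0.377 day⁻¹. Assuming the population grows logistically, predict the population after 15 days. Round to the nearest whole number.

808 aphids

A = (K − N₀)/N₀ = (833 − 84)/84 = 8.9167.
N(t) = K/(1 + A·e^(−rt)) = 833/(1 + 8.9167×e^(−0.377×15)).
e^(−5.655) = 0.0035; denominator = 1 + 8.9167×0.0035 = 1.0312.
N = 833/1.0312 = 807.79.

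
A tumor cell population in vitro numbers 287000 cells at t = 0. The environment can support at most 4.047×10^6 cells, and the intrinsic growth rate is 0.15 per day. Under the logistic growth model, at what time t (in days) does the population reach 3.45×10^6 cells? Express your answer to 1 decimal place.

A = (K − N₀)/N₀ = (4.047×10^6 − 287000)/287000 = 13.101.
Solve 4.047×10^6/(1 + 13.101·e^(−0.15t)) = 3.45×10^6: 1 + 13.101·e^(−0.15t) = 1.173, so e^(−0.15t) = 0.0132084.
−0.15·t = ln(0.0132084) = -4.3269, so t = 4.3269/0.15 = 28.846.

28.8 days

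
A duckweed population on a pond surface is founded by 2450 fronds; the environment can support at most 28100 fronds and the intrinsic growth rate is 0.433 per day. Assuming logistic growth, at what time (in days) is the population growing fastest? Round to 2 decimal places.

5.42 days

Logistic growth is fastest at N = K/2 = 14050.
A = (K − N₀)/N₀ = 10.469. Set K/(1 + A·e^(−rt)) = K/2 → A·e^(−rt) = 1.
e^(−0.433t) = 1/10.469 = 0.0955166, so t = ln(10.469)/0.433 = 2.3485/0.433 = 5.4237.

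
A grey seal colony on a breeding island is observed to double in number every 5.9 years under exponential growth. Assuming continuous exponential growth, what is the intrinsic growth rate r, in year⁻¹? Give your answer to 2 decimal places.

0.12 per year

r = ln(2)/t_d = 0.6931/5.9 = 0.11748.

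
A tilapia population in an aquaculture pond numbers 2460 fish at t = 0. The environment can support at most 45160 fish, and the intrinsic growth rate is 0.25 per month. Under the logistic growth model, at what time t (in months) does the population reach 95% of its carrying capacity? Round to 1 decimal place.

23.2 months

A = (K − N₀)/N₀ = (45160 − 2460)/2460 = 17.358.
Solve 45160/(1 + 17.358·e^(−0.25t)) = 42902: 1 + 17.358·e^(−0.25t) = 1.0526, so e^(−0.25t) = 0.00303217.
−0.25·t = ln(0.00303217) = -5.7985, so t = 5.7985/0.25 = 23.194.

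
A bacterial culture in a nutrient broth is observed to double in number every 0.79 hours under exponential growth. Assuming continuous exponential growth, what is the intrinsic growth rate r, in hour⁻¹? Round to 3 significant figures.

0.877 per hour

r = ln(2)/t_d = 0.6931/0.79 = 0.8774.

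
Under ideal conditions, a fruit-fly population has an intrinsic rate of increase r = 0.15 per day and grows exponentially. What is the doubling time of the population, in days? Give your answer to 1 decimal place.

Doubling time t_d = ln(2)/r = 0.6931/0.15 = 4.621.

4.6 days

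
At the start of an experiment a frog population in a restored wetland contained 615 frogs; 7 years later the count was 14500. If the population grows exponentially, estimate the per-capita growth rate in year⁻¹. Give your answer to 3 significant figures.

From N(t) = N₀·e^(rt): e^(r·7) = 14500/615 = 23.577.
r·7 = ln(23.577) = 3.1603, so r = 3.1603/7 = 0.45147.

0.451 per year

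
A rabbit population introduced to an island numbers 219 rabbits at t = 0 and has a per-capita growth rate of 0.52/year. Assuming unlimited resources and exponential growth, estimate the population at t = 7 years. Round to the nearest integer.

8342 rabbits

N(t) = N₀·e^(rt) = 219 × e^(0.52×7) = 219 × e^3.64.
e^3.64 ≈ 38.092, so N ≈ 219 × 38.092 = 8342.11.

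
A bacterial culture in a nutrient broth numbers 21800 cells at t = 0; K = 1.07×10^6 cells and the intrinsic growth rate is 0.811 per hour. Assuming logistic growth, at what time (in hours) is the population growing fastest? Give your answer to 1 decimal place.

Logistic growth is fastest at N = K/2 = 535000.
A = (K − N₀)/N₀ = 48.083. Set K/(1 + A·e^(−rt)) = K/2 → A·e^(−rt) = 1.
e^(−0.811t) = 1/48.083 = 0.0207976, so t = ln(48.083)/0.811 = 3.8729/0.811 = 4.7755.

4.8 hours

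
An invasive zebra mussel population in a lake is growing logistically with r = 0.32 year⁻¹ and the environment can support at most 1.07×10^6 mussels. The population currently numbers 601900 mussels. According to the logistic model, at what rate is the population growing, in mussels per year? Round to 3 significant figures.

dN/dt = rN(1 − N/K) = 0.32 × 601900 × (1 − 601900/1.07×10^6).
1 − 601900/1.07×10^6 = 0.43748; dN/dt = 0.32 × 601900 × 0.43748 = 84261.

84300 mussels per year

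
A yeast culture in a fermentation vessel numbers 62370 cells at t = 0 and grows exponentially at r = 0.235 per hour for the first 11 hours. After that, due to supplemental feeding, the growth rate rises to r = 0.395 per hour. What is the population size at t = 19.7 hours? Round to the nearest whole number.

Phase 1: N(11) = 62370·e^(0.235×11) = 62370·e^2.585 = 827231.
Phase 2 runs for 19.7 − 11 = 8.7 hours at r = 0.395.
N(19.7) = 827231·e^(0.395×8.7) = 827231·e^3.436 = 2.570869×10^7.

25708691 cells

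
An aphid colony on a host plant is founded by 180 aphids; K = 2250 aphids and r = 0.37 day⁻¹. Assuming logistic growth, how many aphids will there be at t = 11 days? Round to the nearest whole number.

A = (K − N₀)/N₀ = (2250 − 180)/180 = 11.5.
N(t) = K/(1 + A·e^(−rt)) = 2250/(1 + 11.5×e^(−0.37×11)).
e^(−4.07) = 0.017077; denominator = 1 + 11.5×0.017077 = 1.1964.
N = 2250/1.1964 = 1880.66.

1881 aphids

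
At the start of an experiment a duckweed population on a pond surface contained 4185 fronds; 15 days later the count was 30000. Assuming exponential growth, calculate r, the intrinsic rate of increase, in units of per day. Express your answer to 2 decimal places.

0.13 per day

From N(t) = N₀·e^(rt): e^(r·15) = 30000/4185 = 7.1685.
r·15 = ln(7.1685) = 1.9697, so r = 1.9697/15 = 0.13131.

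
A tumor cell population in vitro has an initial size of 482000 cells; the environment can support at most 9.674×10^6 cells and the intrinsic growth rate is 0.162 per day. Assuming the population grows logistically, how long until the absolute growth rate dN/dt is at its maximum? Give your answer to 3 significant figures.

Logistic growth is fastest at N = K/2 = 4.837×10^6.
A = (K − N₀)/N₀ = 19.071. Set K/(1 + A·e^(−rt)) = K/2 → A·e^(−rt) = 1.
e^(−0.162t) = 1/19.071 = 0.0524369, so t = ln(19.071)/0.162 = 2.9481/0.162 = 18.198.

18.2 days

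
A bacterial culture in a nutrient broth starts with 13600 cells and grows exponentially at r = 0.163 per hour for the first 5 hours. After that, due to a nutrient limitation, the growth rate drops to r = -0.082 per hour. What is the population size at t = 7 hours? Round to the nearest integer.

Phase 1: N(5) = 13600·e^(0.163×5) = 13600·e^0.815 = 30724.8.
Phase 2 runs for 7 − 5 = 2 hours at r = -0.082.
N(7) = 30724.8·e^(-0.082×2) = 30724.8·e^-0.164 = 26077.4.

26077 cells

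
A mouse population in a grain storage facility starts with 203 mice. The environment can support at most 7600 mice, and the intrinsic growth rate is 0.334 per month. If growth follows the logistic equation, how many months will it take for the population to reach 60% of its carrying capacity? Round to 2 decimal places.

11.98 months

A = (K − N₀)/N₀ = (7600 − 203)/203 = 36.438.
Solve 7600/(1 + 36.438·e^(−0.334t)) = 4560: 1 + 36.438·e^(−0.334t) = 1.6667, so e^(−0.334t) = 0.0182957.
−0.334·t = ln(0.0182957) = -4.0011, so t = 4.0011/0.334 = 11.979.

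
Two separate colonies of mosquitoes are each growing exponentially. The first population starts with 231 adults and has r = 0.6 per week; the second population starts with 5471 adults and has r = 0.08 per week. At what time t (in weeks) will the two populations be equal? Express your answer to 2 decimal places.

6.09 weeks

Set 231·e^(0.6t) = 5471·e^(0.08t).
e^((0.6 − 0.08)t) = 5471/231 → e^(0.52·t) = 23.684.
0.52·t = ln(23.684) = 3.1648, so t = 3.1648/0.52 = 6.0862.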